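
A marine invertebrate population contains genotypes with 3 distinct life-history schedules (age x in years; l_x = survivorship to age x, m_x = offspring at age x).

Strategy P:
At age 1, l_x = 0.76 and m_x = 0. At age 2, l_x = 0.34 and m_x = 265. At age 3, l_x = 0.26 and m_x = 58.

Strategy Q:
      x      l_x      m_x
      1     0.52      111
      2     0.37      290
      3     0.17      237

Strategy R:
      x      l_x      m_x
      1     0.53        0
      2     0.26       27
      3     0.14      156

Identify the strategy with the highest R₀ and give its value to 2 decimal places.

Strategy P: R₀ = 0.76×0 + 0.34×265 + 0.26×58 = 105.1800
Strategy Q: R₀ = 0.52×111 + 0.37×290 + 0.17×237 = 205.3100
Strategy R: R₀ = 0.53×0 + 0.26×27 + 0.14×156 = 28.8600
Highest R₀: strategy Q with 205.3100.

205.31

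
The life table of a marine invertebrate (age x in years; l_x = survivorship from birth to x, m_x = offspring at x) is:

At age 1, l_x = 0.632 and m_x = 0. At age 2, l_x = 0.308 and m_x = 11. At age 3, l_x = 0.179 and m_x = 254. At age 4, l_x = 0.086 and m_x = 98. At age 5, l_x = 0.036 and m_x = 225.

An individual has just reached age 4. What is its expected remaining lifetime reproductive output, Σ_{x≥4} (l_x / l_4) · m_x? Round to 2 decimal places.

l_4 = 0.086. Conditional survival from age 4 to x is l_x / l_4.
  x=4: (0.086/0.086) × 98 = 98.0000
  x=5: (0.036/0.086) × 225 = 94.1860
Sum = 98.0000 + 94.1860 = 192.1860

192.19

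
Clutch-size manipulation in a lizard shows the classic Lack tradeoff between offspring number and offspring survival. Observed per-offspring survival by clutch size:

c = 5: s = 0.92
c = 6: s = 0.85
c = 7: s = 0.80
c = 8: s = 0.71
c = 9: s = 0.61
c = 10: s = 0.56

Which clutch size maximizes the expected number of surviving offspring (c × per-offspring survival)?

Expected surviving offspring = c × s(c):
  c=5: 5 × 0.92 = 4.600
  c=6: 6 × 0.85 = 5.100
  c=7: 7 × 0.80 = 5.600
  c=8: 8 × 0.71 = 5.680
  c=9: 9 × 0.61 = 5.490
  c=10: 10 × 0.56 = 5.600
Maximum at c = 8 (5.680 surviving offspring).

8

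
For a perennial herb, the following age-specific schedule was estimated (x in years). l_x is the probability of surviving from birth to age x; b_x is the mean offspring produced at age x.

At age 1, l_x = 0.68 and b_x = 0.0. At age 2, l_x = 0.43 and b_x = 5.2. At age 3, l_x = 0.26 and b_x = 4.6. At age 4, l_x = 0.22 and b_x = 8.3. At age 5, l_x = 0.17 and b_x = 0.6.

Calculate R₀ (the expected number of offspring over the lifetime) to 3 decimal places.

R₀ = Σ l_x b_x:
  age 1: 0.68 × 0.0 = 0.0000
  age 2: 0.43 × 5.2 = 2.2360
  age 3: 0.26 × 4.6 = 1.1960
  age 4: 0.22 × 8.3 = 1.8260
  age 5: 0.17 × 0.6 = 0.1020
R₀ = 0.0000 + 2.2360 + 1.1960 + 1.8260 + 0.1020 = 5.3600

5.360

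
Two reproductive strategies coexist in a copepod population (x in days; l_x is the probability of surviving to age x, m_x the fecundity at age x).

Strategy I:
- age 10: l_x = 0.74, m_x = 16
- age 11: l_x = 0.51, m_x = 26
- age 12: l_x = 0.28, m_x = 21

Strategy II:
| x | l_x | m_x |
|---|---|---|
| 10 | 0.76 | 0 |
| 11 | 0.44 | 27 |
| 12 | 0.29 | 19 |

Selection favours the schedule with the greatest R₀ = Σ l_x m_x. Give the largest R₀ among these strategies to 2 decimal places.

30.98

Strategy I: R₀ = 0.74×16 + 0.51×26 + 0.28×21 = 30.9800
Strategy II: R₀ = 0.76×0 + 0.44×27 + 0.29×19 = 17.3900
Highest R₀: strategy I with 30.9800.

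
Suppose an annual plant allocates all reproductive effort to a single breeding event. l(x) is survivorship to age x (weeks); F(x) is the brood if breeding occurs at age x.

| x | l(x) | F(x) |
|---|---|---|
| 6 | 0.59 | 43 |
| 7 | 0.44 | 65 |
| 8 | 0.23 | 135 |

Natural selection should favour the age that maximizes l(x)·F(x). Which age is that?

Expected offspring if breeding at age x = l(x) × F(x):
  age 6: 0.59 × 43 = 25.370
  age 7: 0.44 × 65 = 28.600
  age 8: 0.23 × 135 = 31.050
Maximum at age 8 (31.050).

8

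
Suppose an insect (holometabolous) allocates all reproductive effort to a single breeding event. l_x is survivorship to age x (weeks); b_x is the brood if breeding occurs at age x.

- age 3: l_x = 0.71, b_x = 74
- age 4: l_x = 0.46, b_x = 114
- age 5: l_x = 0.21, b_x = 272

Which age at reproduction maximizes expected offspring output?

Expected offspring if breeding at age x = l_x × b_x:
  age 3: 0.71 × 74 = 52.540
  age 4: 0.46 × 114 = 52.440
  age 5: 0.21 × 272 = 57.120
Maximum at age 5 (57.120).

5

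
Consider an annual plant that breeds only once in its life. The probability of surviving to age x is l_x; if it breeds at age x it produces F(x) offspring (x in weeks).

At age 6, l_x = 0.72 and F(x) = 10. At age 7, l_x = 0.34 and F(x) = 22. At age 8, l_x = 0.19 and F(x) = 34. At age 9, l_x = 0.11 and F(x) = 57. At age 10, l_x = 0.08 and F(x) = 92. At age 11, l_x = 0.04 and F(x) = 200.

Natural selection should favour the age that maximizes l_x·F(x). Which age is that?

11

Expected offspring if breeding at age x = l_x × F(x):
  age 6: 0.72 × 10 = 7.200
  age 7: 0.34 × 22 = 7.480
  age 8: 0.19 × 34 = 6.460
  age 9: 0.11 × 57 = 6.270
  age 10: 0.08 × 92 = 7.360
  age 11: 0.04 × 200 = 8.000
Maximum at age 11 (8.000).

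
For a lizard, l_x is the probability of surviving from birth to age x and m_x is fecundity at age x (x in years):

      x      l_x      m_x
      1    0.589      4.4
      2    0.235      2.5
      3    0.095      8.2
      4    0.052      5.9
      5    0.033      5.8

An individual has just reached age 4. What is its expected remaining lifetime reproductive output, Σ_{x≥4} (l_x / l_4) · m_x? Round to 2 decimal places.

9.58

l_4 = 0.052. Conditional survival from age 4 to x is l_x / l_4.
  x=4: (0.052/0.052) × 5.9 = 5.9000
  x=5: (0.033/0.052) × 5.8 = 3.6808
Sum = 5.9000 + 3.6808 = 9.5808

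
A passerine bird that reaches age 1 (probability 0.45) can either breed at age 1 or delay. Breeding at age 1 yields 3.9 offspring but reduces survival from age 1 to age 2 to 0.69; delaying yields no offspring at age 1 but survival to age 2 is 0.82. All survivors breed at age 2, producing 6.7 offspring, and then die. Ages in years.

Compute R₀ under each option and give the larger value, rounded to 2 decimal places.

3.84

breed at age 1: R₀ = 0.45 × (3.9 + 0.69 × 6.7) = 0.45 × 8.5230 = 3.8354
delay to age 2: R₀ = 0.45 × (0.82 × 6.7) = 0.45 × 5.4940 = 2.4723
Higher: breed at age 1 (3.8354).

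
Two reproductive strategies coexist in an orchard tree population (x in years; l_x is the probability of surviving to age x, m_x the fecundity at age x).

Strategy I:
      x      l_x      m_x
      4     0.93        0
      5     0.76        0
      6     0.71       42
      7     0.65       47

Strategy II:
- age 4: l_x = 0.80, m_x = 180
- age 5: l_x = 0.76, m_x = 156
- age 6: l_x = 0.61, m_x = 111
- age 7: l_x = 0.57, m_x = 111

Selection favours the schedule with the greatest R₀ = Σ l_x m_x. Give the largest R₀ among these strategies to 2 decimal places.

Strategy I: R₀ = 0.93×0 + 0.76×0 + 0.71×42 + 0.65×47 = 60.3700
Strategy II: R₀ = 0.80×180 + 0.76×156 + 0.61×111 + 0.57×111 = 393.5400
Highest R₀: strategy II with 393.5400.

393.54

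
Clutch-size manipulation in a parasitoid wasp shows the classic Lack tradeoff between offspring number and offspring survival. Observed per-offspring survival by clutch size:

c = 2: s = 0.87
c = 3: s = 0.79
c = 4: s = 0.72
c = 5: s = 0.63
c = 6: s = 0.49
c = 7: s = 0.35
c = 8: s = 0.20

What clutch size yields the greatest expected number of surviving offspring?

5

Expected surviving offspring = c × s(c):
  c=2: 2 × 0.87 = 1.740
  c=3: 3 × 0.79 = 2.370
  c=4: 4 × 0.72 = 2.880
  c=5: 5 × 0.63 = 3.150
  c=6: 6 × 0.49 = 2.940
  c=7: 7 × 0.35 = 2.450
  c=8: 8 × 0.20 = 1.600
Maximum at c = 5 (3.150 surviving offspring).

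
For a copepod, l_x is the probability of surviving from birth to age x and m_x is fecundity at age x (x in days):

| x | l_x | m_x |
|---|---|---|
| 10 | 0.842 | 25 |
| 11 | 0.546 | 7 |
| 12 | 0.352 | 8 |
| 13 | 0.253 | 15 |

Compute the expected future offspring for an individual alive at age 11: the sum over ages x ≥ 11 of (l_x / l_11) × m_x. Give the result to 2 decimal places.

19.11

l_11 = 0.546. Conditional survival from age 11 to x is l_x / l_11.
  x=11: (0.546/0.546) × 7 = 7.0000
  x=12: (0.352/0.546) × 8 = 5.1575
  x=13: (0.253/0.546) × 15 = 6.9505
Sum = 7.0000 + 5.1575 + 6.9505 = 19.1081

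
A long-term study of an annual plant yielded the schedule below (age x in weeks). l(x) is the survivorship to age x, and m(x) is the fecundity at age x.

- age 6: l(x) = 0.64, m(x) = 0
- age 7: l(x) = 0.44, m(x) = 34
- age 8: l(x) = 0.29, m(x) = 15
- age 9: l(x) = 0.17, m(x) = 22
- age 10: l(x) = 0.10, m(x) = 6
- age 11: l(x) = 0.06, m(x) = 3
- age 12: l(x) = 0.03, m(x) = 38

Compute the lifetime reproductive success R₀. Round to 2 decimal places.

24.97

R₀ = Σ l(x) m(x):
  age 6: 0.64 × 0 = 0.0000
  age 7: 0.44 × 34 = 14.9600
  age 8: 0.29 × 15 = 4.3500
  age 9: 0.17 × 22 = 3.7400
  age 10: 0.10 × 6 = 0.6000
  age 11: 0.06 × 3 = 0.1800
  age 12: 0.03 × 38 = 1.1400
R₀ = 0.0000 + 14.9600 + 4.3500 + 3.7400 + 0.6000 + 0.1800 + 1.1400 = 24.9700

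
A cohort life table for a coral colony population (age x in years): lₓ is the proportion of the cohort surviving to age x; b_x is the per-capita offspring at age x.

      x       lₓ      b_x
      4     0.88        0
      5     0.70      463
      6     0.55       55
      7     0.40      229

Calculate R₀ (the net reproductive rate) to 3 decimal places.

R₀ = Σ lₓ b_x:
  age 4: 0.88 × 0 = 0.0000
  age 5: 0.70 × 463 = 324.1000
  age 6: 0.55 × 55 = 30.2500
  age 7: 0.40 × 229 = 91.6000
R₀ = 0.0000 + 324.1000 + 30.2500 + 91.6000 = 445.9500

445.950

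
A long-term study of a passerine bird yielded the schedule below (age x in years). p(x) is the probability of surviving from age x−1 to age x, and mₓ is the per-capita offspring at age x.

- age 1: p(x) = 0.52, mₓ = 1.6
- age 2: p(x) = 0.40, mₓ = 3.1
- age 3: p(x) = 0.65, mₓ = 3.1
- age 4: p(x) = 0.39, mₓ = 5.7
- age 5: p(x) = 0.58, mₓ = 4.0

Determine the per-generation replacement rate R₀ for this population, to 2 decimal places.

Survivorship from birth: l_x = p_1·p_2·…·p_x.
  l_1 = 0.52000
  l_2 = 0.20800
  l_3 = 0.13520
  l_4 = 0.05273
  l_5 = 0.03058
R₀ = Σ l_x mₓ:
  age 1: 0.52000 × 1.6 = 0.8320
  age 2: 0.20800 × 3.1 = 0.6448
  age 3: 0.13520 × 3.1 = 0.4191
  age 4: 0.05273 × 5.7 = 0.3006
  age 5: 0.03058 × 4.0 = 0.1223
R₀ = 0.8320 + 0.6448 + 0.4191 + 0.3006 + 0.1223 = 2.3188

2.32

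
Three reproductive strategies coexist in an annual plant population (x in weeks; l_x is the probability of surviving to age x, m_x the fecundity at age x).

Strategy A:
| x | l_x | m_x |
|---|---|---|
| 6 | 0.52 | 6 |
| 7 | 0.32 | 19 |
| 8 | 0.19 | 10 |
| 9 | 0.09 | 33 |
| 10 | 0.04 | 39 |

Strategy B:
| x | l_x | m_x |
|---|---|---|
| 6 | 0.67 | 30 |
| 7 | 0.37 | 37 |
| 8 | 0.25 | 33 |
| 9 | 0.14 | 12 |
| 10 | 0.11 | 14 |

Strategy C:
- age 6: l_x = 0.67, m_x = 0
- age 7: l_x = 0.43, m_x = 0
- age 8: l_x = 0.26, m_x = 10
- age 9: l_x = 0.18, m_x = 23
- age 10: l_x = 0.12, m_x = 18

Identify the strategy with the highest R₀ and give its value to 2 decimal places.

Strategy A: R₀ = 0.52×6 + 0.32×19 + 0.19×10 + 0.09×33 + 0.04×39 = 15.6300
Strategy B: R₀ = 0.67×30 + 0.37×37 + 0.25×33 + 0.14×12 + 0.11×14 = 45.2600
Strategy C: R₀ = 0.67×0 + 0.43×0 + 0.26×10 + 0.18×23 + 0.12×18 = 8.9000
Highest R₀: strategy B with 45.2600.

45.26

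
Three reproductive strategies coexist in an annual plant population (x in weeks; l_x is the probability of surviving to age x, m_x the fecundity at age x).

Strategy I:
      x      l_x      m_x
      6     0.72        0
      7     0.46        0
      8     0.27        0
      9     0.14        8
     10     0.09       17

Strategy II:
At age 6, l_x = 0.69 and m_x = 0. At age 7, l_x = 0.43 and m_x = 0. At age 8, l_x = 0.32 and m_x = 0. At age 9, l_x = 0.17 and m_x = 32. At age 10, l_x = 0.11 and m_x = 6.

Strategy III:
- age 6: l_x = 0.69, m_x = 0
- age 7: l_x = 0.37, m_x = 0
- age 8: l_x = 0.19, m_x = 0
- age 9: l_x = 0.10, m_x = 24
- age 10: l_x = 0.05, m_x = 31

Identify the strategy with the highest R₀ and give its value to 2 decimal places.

Strategy I: R₀ = 0.72×0 + 0.46×0 + 0.27×0 + 0.14×8 + 0.09×17 = 2.6500
Strategy II: R₀ = 0.69×0 + 0.43×0 + 0.32×0 + 0.17×32 + 0.11×6 = 6.1000
Strategy III: R₀ = 0.69×0 + 0.37×0 + 0.19×0 + 0.10×24 + 0.05×31 = 3.9500
Highest R₀: strategy II with 6.1000.

6.10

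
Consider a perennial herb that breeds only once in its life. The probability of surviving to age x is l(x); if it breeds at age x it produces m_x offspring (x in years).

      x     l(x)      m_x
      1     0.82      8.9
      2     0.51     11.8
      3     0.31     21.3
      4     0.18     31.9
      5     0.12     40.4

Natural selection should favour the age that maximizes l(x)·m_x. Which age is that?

1

Expected offspring if breeding at age x = l(x) × m_x:
  age 1: 0.82 × 8.9 = 7.298
  age 2: 0.51 × 11.8 = 6.018
  age 3: 0.31 × 21.3 = 6.603
  age 4: 0.18 × 31.9 = 5.742
  age 5: 0.12 × 40.4 = 4.848
Maximum at age 1 (7.298).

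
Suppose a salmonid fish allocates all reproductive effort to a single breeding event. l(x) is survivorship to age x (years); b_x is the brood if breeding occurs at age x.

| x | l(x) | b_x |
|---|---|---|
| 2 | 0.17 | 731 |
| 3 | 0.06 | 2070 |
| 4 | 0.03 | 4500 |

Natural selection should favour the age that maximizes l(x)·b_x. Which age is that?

4

Expected offspring if breeding at age x = l(x) × b_x:
  age 2: 0.17 × 731 = 124.270
  age 3: 0.06 × 2070 = 124.200
  age 4: 0.03 × 4500 = 135.000
Maximum at age 4 (135.000).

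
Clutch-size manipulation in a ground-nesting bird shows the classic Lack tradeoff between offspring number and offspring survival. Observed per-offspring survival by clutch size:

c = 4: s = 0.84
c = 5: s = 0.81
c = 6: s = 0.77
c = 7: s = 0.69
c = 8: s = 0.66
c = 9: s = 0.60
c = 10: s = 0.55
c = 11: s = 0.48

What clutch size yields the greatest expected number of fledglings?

Expected fledglings = c × s(c):
  c=4: 4 × 0.84 = 3.360
  c=5: 5 × 0.81 = 4.050
  c=6: 6 × 0.77 = 4.620
  c=7: 7 × 0.69 = 4.830
  c=8: 8 × 0.66 = 5.280
  c=9: 9 × 0.60 = 5.400
  c=10: 10 × 0.55 = 5.500
  c=11: 11 × 0.48 = 5.280
Maximum at c = 10 (5.500 fledglings).

10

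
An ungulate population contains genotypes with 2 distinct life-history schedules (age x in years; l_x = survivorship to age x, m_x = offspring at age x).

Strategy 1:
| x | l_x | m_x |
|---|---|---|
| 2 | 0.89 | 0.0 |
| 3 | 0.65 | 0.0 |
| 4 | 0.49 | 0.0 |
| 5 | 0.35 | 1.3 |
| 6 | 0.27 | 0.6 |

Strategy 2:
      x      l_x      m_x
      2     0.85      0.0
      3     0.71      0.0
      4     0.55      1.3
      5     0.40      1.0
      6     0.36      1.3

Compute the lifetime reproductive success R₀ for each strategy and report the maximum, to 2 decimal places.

1.58

Strategy 1: R₀ = 0.89×0.0 + 0.65×0.0 + 0.49×0.0 + 0.35×1.3 + 0.27×0.6 = 0.6170
Strategy 2: R₀ = 0.85×0.0 + 0.71×0.0 + 0.55×1.3 + 0.40×1.0 + 0.36×1.3 = 1.5830
Highest R₀: strategy 2 with 1.5830.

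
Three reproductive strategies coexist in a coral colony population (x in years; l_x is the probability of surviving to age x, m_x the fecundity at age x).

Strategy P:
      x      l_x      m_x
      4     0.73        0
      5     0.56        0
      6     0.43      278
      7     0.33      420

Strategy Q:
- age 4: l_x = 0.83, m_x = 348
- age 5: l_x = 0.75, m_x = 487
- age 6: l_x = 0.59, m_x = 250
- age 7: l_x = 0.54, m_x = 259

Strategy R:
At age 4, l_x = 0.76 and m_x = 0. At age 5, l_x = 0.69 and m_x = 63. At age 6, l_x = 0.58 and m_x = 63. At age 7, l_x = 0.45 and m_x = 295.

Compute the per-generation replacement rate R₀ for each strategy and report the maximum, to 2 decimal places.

941.45

Strategy P: R₀ = 0.73×0 + 0.56×0 + 0.43×278 + 0.33×420 = 258.1400
Strategy Q: R₀ = 0.83×348 + 0.75×487 + 0.59×250 + 0.54×259 = 941.4500
Strategy R: R₀ = 0.76×0 + 0.69×63 + 0.58×63 + 0.45×295 = 212.7600
Highest R₀: strategy Q with 941.4500.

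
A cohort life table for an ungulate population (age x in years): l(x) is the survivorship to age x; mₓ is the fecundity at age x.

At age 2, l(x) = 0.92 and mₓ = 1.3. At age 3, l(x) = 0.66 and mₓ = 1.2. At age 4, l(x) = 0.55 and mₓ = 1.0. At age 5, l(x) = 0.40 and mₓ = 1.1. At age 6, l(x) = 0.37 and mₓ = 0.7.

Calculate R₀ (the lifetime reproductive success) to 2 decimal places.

3.24

R₀ = Σ l(x) mₓ:
  age 2: 0.92 × 1.3 = 1.1960
  age 3: 0.66 × 1.2 = 0.7920
  age 4: 0.55 × 1.0 = 0.5500
  age 5: 0.40 × 1.1 = 0.4400
  age 6: 0.37 × 0.7 = 0.2590
R₀ = 1.1960 + 0.7920 + 0.5500 + 0.4400 + 0.2590 = 3.2370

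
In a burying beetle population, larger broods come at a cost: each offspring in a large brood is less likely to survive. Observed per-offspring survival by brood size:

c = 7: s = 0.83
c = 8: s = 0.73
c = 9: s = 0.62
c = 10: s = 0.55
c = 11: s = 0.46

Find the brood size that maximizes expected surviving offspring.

8

Expected surviving offspring = c × s(c):
  c=7: 7 × 0.83 = 5.810
  c=8: 8 × 0.73 = 5.840
  c=9: 9 × 0.62 = 5.580
  c=10: 10 × 0.55 = 5.500
  c=11: 11 × 0.46 = 5.060
Maximum at c = 8 (5.840 surviving offspring).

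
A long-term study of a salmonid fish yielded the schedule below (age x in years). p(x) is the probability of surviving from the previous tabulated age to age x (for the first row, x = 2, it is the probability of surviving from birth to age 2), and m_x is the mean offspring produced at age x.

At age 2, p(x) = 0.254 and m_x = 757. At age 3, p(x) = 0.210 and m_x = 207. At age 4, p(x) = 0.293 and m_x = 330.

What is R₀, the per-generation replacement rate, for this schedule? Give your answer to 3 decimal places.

208.477

Survivorship from birth: l_x = p_2·p_3·…·p_x.
  l_2 = 0.25400
  l_3 = 0.05334
  l_4 = 0.01563
R₀ = Σ l_x m_x:
  age 2: 0.25400 × 757 = 192.2780
  age 3: 0.05334 × 207 = 11.0414
  age 4: 0.01563 × 330 = 5.1579
R₀ = 192.2780 + 11.0414 + 5.1579 = 208.4773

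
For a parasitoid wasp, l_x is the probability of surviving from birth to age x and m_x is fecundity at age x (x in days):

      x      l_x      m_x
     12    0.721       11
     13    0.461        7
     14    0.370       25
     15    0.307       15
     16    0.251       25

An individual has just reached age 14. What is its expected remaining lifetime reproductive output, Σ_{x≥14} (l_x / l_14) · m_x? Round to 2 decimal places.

l_14 = 0.370. Conditional survival from age 14 to x is l_x / l_14.
  x=14: (0.370/0.370) × 25 = 25.0000
  x=15: (0.307/0.370) × 15 = 12.4459
  x=16: (0.251/0.370) × 25 = 16.9595
Sum = 25.0000 + 12.4459 + 16.9595 = 54.4054

54.41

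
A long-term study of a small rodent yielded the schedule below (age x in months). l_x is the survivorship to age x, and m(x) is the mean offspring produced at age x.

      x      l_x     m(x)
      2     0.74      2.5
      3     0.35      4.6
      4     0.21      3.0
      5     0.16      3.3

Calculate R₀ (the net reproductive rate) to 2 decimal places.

4.62

R₀ = Σ l_x m(x):
  age 2: 0.74 × 2.5 = 1.8500
  age 3: 0.35 × 4.6 = 1.6100
  age 4: 0.21 × 3.0 = 0.6300
  age 5: 0.16 × 3.3 = 0.5280
R₀ = 1.8500 + 1.6100 + 0.6300 + 0.5280 = 4.6180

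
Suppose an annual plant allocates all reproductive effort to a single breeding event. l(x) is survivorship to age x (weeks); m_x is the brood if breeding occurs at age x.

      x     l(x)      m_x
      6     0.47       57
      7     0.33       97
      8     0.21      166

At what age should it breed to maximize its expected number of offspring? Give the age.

Expected offspring if breeding at age x = l(x) × m_x:
  age 6: 0.47 × 57 = 26.790
  age 7: 0.33 × 97 = 32.010
  age 8: 0.21 × 166 = 34.860
Maximum at age 8 (34.860).

8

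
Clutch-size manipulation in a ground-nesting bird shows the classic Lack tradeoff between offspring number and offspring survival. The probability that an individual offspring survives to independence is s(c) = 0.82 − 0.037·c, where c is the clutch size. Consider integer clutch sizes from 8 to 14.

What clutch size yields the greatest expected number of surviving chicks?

Expected surviving chicks = c × s(c):
  c=8: 8 × 0.524 = 4.192
  c=9: 9 × 0.487 = 4.383
  c=10: 10 × 0.450 = 4.500
  c=11: 11 × 0.413 = 4.543
  c=12: 12 × 0.376 = 4.512
  c=13: 13 × 0.339 = 4.407
  c=14: 14 × 0.302 = 4.228
Maximum at c = 11 (4.543 surviving chicks).

11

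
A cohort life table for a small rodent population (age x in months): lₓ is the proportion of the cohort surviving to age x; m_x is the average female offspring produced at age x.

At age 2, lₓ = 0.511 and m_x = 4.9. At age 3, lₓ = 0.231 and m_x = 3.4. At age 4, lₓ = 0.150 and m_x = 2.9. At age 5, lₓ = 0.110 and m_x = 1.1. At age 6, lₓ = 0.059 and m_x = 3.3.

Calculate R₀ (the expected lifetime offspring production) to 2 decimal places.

4.04

R₀ = Σ lₓ m_x:
  age 2: 0.511 × 4.9 = 2.5039
  age 3: 0.231 × 3.4 = 0.7854
  age 4: 0.150 × 2.9 = 0.4350
  age 5: 0.110 × 1.1 = 0.1210
  age 6: 0.059 × 3.3 = 0.1947
R₀ = 2.5039 + 0.7854 + 0.4350 + 0.1210 + 0.1947 = 4.0400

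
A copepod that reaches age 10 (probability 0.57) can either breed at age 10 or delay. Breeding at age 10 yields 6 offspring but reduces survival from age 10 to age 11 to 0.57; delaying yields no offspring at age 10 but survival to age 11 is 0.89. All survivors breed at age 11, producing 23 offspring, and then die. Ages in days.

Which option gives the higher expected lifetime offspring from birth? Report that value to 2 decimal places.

breed at age 10: R₀ = 0.57 × (6 + 0.57 × 23) = 0.57 × 19.1100 = 10.8927
delay to age 11: R₀ = 0.57 × (0.89 × 23) = 0.57 × 20.4700 = 11.6679
Higher: delay to age 11 (11.6679).

11.67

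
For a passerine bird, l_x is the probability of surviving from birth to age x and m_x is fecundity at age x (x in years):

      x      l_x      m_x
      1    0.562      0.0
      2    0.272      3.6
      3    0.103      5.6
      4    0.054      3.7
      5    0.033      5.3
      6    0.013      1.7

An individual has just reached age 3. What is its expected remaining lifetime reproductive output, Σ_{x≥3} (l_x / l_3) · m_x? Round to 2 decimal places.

9.45

l_3 = 0.103. Conditional survival from age 3 to x is l_x / l_3.
  x=3: (0.103/0.103) × 5.6 = 5.6000
  x=4: (0.054/0.103) × 3.7 = 1.9398
  x=5: (0.033/0.103) × 5.3 = 1.6981
  x=6: (0.013/0.103) × 1.7 = 0.2146
Sum = 5.6000 + 1.9398 + 1.6981 + 0.2146 = 9.4524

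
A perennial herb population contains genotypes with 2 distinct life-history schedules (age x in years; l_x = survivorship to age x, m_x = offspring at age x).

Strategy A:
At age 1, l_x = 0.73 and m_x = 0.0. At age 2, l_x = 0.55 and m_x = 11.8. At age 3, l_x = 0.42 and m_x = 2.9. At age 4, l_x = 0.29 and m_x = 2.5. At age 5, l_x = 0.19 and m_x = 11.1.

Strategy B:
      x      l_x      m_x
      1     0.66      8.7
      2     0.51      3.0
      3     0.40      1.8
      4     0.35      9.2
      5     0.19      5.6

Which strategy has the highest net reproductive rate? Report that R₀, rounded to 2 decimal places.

12.28

Strategy A: R₀ = 0.73×0.0 + 0.55×11.8 + 0.42×2.9 + 0.29×2.5 + 0.19×11.1 = 10.5420
Strategy B: R₀ = 0.66×8.7 + 0.51×3.0 + 0.40×1.8 + 0.35×9.2 + 0.19×5.6 = 12.2760
Highest R₀: strategy B with 12.2760.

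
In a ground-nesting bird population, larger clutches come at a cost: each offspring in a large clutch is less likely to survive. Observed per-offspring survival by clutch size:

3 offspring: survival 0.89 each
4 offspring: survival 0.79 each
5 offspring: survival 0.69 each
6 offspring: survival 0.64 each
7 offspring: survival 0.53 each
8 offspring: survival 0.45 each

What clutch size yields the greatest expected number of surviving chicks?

Expected surviving chicks = c × s(c):
  c=3: 3 × 0.89 = 2.670
  c=4: 4 × 0.79 = 3.160
  c=5: 5 × 0.69 = 3.450
  c=6: 6 × 0.64 = 3.840
  c=7: 7 × 0.53 = 3.710
  c=8: 8 × 0.45 = 3.600
Maximum at c = 6 (3.840 surviving chicks).

6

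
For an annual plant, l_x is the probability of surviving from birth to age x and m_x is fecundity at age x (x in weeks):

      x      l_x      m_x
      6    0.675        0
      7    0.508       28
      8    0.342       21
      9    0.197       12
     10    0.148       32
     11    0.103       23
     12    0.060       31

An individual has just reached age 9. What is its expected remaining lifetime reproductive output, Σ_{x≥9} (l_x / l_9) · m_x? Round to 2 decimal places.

l_9 = 0.197. Conditional survival from age 9 to x is l_x / l_9.
  x=9: (0.197/0.197) × 12 = 12.0000
  x=10: (0.148/0.197) × 32 = 24.0406
  x=11: (0.103/0.197) × 23 = 12.0254
  x=12: (0.060/0.197) × 31 = 9.4416
Sum = 12.0000 + 24.0406 + 12.0254 + 9.4416 = 57.5076

57.51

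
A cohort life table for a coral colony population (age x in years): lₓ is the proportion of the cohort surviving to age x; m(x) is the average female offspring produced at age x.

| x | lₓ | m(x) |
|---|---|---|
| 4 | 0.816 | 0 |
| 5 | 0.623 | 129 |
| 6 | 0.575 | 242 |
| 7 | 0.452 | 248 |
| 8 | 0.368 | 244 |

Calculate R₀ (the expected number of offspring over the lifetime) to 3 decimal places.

421.405

R₀ = Σ lₓ m(x):
  age 4: 0.816 × 0 = 0.0000
  age 5: 0.623 × 129 = 80.3670
  age 6: 0.575 × 242 = 139.1500
  age 7: 0.452 × 248 = 112.0960
  age 8: 0.368 × 244 = 89.7920
R₀ = 0.0000 + 80.3670 + 139.1500 + 112.0960 + 89.7920 = 421.4050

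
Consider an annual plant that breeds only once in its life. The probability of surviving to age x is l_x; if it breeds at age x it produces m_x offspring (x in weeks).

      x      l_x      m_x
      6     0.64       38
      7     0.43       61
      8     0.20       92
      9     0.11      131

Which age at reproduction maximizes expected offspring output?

7

Expected offspring if breeding at age x = l_x × m_x:
  age 6: 0.64 × 38 = 24.320
  age 7: 0.43 × 61 = 26.230
  age 8: 0.20 × 92 = 18.400
  age 9: 0.11 × 131 = 14.410
Maximum at age 7 (26.230).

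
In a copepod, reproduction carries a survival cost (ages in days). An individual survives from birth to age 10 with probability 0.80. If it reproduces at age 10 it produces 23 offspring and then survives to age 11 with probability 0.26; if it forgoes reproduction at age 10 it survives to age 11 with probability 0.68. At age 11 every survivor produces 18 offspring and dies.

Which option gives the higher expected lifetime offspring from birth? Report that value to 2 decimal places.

breed at age 10: R₀ = 0.80 × (23 + 0.26 × 18) = 0.80 × 27.6800 = 22.1440
delay to age 11: R₀ = 0.80 × (0.68 × 18) = 0.80 × 12.2400 = 9.7920
Higher: breed at age 10 (22.1440).

22.14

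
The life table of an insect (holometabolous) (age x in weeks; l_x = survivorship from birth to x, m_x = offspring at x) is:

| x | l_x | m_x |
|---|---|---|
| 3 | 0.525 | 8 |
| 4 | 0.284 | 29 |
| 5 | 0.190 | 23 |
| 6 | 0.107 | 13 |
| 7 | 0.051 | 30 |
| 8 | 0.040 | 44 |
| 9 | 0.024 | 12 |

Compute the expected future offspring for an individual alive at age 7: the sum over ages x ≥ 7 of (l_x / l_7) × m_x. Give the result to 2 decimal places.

70.16

l_7 = 0.051. Conditional survival from age 7 to x is l_x / l_7.
  x=7: (0.051/0.051) × 30 = 30.0000
  x=8: (0.040/0.051) × 44 = 34.5098
  x=9: (0.024/0.051) × 12 = 5.6471
Sum = 30.0000 + 34.5098 + 5.6471 = 70.1569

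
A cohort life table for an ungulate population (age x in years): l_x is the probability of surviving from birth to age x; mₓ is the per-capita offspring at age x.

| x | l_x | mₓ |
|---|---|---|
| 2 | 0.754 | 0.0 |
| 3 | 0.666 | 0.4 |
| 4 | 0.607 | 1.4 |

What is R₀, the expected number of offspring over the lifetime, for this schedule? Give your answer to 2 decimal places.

R₀ = Σ l_x mₓ:
  age 2: 0.754 × 0.0 = 0.0000
  age 3: 0.666 × 0.4 = 0.2664
  age 4: 0.607 × 1.4 = 0.8498
R₀ = 0.0000 + 0.2664 + 0.8498 = 1.1162

1.12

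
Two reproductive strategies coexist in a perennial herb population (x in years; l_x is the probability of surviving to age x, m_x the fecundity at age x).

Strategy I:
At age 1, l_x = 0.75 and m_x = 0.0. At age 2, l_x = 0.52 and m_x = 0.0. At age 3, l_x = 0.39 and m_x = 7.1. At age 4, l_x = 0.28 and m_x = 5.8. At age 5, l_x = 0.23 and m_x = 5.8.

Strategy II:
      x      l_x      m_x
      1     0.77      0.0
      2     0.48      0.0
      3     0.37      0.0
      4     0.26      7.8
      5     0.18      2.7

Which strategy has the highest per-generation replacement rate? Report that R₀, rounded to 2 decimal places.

5.73

Strategy I: R₀ = 0.75×0.0 + 0.52×0.0 + 0.39×7.1 + 0.28×5.8 + 0.23×5.8 = 5.7270
Strategy II: R₀ = 0.77×0.0 + 0.48×0.0 + 0.37×0.0 + 0.26×7.8 + 0.18×2.7 = 2.5140
Highest R₀: strategy I with 5.7270.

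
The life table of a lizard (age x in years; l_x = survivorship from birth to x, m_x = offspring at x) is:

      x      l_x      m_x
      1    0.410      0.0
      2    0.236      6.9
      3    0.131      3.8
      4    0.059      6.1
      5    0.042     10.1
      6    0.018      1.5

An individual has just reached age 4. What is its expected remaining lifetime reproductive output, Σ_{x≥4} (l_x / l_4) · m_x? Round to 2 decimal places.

13.75

l_4 = 0.059. Conditional survival from age 4 to x is l_x / l_4.
  x=4: (0.059/0.059) × 6.1 = 6.1000
  x=5: (0.042/0.059) × 10.1 = 7.1898
  x=6: (0.018/0.059) × 1.5 = 0.4576
Sum = 6.1000 + 7.1898 + 0.4576 = 13.7475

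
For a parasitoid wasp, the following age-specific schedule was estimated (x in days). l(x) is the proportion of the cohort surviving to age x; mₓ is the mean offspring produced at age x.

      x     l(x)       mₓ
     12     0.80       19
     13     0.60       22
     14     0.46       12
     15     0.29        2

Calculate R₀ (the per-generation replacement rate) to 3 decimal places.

34.500

R₀ = Σ l(x) mₓ:
  age 12: 0.80 × 19 = 15.2000
  age 13: 0.60 × 22 = 13.2000
  age 14: 0.46 × 12 = 5.5200
  age 15: 0.29 × 2 = 0.5800
R₀ = 15.2000 + 13.2000 + 5.5200 + 0.5800 = 34.5000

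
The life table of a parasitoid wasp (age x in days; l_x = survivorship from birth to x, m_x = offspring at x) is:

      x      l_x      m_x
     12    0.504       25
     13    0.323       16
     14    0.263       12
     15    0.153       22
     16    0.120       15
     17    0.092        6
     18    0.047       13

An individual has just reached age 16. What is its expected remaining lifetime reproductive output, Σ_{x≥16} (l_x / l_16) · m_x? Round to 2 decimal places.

24.69

l_16 = 0.120. Conditional survival from age 16 to x is l_x / l_16.
  x=16: (0.120/0.120) × 15 = 15.0000
  x=17: (0.092/0.120) × 6 = 4.6000
  x=18: (0.047/0.120) × 13 = 5.0917
Sum = 15.0000 + 4.6000 + 5.0917 = 24.6917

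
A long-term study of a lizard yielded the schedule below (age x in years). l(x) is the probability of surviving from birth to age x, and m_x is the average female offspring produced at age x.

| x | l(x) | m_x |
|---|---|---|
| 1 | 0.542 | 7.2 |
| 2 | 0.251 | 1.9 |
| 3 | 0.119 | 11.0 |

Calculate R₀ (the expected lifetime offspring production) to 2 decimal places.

5.69

R₀ = Σ l(x) m_x:
  age 1: 0.542 × 7.2 = 3.9024
  age 2: 0.251 × 1.9 = 0.4769
  age 3: 0.119 × 11.0 = 1.3090
R₀ = 3.9024 + 0.4769 + 1.3090 = 5.6883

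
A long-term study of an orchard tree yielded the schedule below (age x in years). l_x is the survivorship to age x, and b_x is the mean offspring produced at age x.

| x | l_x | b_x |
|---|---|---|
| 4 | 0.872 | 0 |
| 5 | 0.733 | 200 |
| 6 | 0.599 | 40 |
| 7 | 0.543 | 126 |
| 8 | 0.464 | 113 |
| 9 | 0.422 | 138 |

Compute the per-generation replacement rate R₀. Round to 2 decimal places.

349.65

R₀ = Σ l_x b_x:
  age 4: 0.872 × 0 = 0.0000
  age 5: 0.733 × 200 = 146.6000
  age 6: 0.599 × 40 = 23.9600
  age 7: 0.543 × 126 = 68.4180
  age 8: 0.464 × 113 = 52.4320
  age 9: 0.422 × 138 = 58.2360
R₀ = 0.0000 + 146.6000 + 23.9600 + 68.4180 + 52.4320 + 58.2360 = 349.6460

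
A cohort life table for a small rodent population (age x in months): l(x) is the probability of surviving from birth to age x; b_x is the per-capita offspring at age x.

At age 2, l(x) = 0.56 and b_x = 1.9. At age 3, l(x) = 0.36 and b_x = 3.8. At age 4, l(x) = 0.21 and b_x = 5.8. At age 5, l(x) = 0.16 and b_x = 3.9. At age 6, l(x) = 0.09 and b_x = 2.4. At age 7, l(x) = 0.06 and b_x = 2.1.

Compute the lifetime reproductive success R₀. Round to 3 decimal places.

4.616

R₀ = Σ l(x) b_x:
  age 2: 0.56 × 1.9 = 1.0640
  age 3: 0.36 × 3.8 = 1.3680
  age 4: 0.21 × 5.8 = 1.2180
  age 5: 0.16 × 3.9 = 0.6240
  age 6: 0.09 × 2.4 = 0.2160
  age 7: 0.06 × 2.1 = 0.1260
R₀ = 1.0640 + 1.3680 + 1.2180 + 0.6240 + 0.2160 + 0.1260 = 4.6160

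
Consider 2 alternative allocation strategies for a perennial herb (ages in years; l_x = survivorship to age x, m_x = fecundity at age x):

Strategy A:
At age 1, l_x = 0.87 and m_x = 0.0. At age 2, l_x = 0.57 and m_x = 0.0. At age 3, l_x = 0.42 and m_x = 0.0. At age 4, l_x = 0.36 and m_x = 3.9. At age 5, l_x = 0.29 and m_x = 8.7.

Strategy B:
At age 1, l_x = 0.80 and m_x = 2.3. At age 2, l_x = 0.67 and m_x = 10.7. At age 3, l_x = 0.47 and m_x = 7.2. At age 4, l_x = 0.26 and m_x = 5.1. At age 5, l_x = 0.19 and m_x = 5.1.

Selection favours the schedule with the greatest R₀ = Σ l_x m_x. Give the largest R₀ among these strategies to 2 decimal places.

14.69

Strategy A: R₀ = 0.87×0.0 + 0.57×0.0 + 0.42×0.0 + 0.36×3.9 + 0.29×8.7 = 3.9270
Strategy B: R₀ = 0.80×2.3 + 0.67×10.7 + 0.47×7.2 + 0.26×5.1 + 0.19×5.1 = 14.6880
Highest R₀: strategy B with 14.6880.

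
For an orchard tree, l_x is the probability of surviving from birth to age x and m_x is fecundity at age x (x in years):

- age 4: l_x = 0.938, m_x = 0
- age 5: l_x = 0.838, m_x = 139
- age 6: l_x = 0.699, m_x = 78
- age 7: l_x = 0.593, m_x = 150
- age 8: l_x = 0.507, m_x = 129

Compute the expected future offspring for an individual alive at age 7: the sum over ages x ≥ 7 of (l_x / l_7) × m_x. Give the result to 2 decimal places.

260.29

l_7 = 0.593. Conditional survival from age 7 to x is l_x / l_7.
  x=7: (0.593/0.593) × 150 = 150.0000
  x=8: (0.507/0.593) × 129 = 110.2917
Sum = 150.0000 + 110.2917 = 260.2917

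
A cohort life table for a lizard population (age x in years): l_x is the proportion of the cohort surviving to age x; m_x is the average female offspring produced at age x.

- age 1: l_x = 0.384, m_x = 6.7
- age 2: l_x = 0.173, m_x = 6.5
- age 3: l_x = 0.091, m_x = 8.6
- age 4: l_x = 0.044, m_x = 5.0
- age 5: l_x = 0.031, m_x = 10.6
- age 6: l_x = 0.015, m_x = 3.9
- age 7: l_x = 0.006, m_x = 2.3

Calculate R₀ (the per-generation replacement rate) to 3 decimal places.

R₀ = Σ l_x m_x:
  age 1: 0.384 × 6.7 = 2.5728
  age 2: 0.173 × 6.5 = 1.1245
  age 3: 0.091 × 8.6 = 0.7826
  age 4: 0.044 × 5.0 = 0.2200
  age 5: 0.031 × 10.6 = 0.3286
  age 6: 0.015 × 3.9 = 0.0585
  age 7: 0.006 × 2.3 = 0.0138
R₀ = 2.5728 + 1.1245 + 0.7826 + 0.2200 + 0.3286 + 0.0585 + 0.0138 = 5.1008

5.101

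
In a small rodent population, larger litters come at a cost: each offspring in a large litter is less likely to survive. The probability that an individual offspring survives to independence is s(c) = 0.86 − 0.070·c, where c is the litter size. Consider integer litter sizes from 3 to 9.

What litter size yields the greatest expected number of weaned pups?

Expected weaned pups = c × s(c):
  c=3: 3 × 0.650 = 1.950
  c=4: 4 × 0.580 = 2.320
  c=5: 5 × 0.510 = 2.550
  c=6: 6 × 0.440 = 2.640
  c=7: 7 × 0.370 = 2.590
  c=8: 8 × 0.300 = 2.400
  c=9: 9 × 0.230 = 2.070
Maximum at c = 6 (2.640 weaned pups).

6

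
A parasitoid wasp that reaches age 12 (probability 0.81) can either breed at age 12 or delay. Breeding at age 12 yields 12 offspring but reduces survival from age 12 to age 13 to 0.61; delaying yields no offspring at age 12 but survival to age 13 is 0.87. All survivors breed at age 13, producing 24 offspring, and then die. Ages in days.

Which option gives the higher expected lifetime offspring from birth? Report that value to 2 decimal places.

21.58

breed at age 12: R₀ = 0.81 × (12 + 0.61 × 24) = 0.81 × 26.6400 = 21.5784
delay to age 13: R₀ = 0.81 × (0.87 × 24) = 0.81 × 20.8800 = 16.9128
Higher: breed at age 12 (21.5784).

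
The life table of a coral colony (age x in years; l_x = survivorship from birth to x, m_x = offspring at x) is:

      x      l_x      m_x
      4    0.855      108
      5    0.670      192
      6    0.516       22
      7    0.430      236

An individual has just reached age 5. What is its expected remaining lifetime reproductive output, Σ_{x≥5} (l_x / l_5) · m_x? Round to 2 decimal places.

l_5 = 0.670. Conditional survival from age 5 to x is l_x / l_5.
  x=5: (0.670/0.670) × 192 = 192.0000
  x=6: (0.516/0.670) × 22 = 16.9433
  x=7: (0.430/0.670) × 236 = 151.4627
Sum = 192.0000 + 16.9433 + 151.4627 = 360.4060

360.41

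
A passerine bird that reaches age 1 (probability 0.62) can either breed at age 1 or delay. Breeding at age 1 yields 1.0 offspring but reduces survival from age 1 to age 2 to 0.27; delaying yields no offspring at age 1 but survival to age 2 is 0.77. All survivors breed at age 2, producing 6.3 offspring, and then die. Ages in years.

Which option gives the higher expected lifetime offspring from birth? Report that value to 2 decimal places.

breed at age 1: R₀ = 0.62 × (1.0 + 0.27 × 6.3) = 0.62 × 2.7010 = 1.6746
delay to age 2: R₀ = 0.62 × (0.77 × 6.3) = 0.62 × 4.8510 = 3.0076
Higher: delay to age 2 (3.0076).

3.01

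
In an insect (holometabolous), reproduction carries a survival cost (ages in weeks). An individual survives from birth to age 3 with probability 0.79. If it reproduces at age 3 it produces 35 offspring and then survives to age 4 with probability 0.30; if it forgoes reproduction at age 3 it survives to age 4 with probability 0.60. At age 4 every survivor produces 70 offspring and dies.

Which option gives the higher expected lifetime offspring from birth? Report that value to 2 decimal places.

breed at age 3: R₀ = 0.79 × (35 + 0.30 × 70) = 0.79 × 56.0000 = 44.2400
delay to age 4: R₀ = 0.79 × (0.60 × 70) = 0.79 × 42.0000 = 33.1800
Higher: breed at age 3 (44.2400).

44.24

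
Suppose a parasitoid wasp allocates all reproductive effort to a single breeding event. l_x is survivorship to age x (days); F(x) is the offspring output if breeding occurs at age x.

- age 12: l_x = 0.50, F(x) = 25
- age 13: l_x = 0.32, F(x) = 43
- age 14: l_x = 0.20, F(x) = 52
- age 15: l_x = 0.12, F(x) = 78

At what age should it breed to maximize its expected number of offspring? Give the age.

13

Expected offspring if breeding at age x = l_x × F(x):
  age 12: 0.50 × 25 = 12.500
  age 13: 0.32 × 43 = 13.760
  age 14: 0.20 × 52 = 10.400
  age 15: 0.12 × 78 = 9.360
Maximum at age 13 (13.760).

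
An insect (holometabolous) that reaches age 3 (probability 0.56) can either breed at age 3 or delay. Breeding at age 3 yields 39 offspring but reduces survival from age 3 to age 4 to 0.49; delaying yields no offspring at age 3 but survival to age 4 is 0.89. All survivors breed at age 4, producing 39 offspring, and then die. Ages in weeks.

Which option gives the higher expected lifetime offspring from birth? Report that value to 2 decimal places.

breed at age 3: R₀ = 0.56 × (39 + 0.49 × 39) = 0.56 × 58.1100 = 32.5416
delay to age 4: R₀ = 0.56 × (0.89 × 39) = 0.56 × 34.7100 = 19.4376
Higher: breed at age 3 (32.5416).

32.54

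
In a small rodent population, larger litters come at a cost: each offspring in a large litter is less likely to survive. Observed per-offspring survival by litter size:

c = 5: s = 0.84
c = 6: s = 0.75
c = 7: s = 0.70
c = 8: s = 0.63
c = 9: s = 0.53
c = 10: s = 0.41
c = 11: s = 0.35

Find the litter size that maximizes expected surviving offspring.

Expected surviving offspring = c × s(c):
  c=5: 5 × 0.84 = 4.200
  c=6: 6 × 0.75 = 4.500
  c=7: 7 × 0.70 = 4.900
  c=8: 8 × 0.63 = 5.040
  c=9: 9 × 0.53 = 4.770
  c=10: 10 × 0.41 = 4.100
  c=11: 11 × 0.35 = 3.850
Maximum at c = 8 (5.040 surviving offspring).

8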